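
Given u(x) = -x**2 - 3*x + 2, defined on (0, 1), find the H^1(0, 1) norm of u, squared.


||u||_{H^1}^2 = 177/10

The H^1 norm (squared) on an interval (0, L) is
  ||u||_{H^1}^2 = ∫_0^L u(x)^2 dx + ∫_0^L u'(x)^2 dx.
Compute u'(x) = -2*x - 3.
Then u(x)^2 = x**4 + 6*x**3 + 5*x**2 - 12*x + 4 and u'(x)^2 = 4*x**2 + 12*x + 9.
Integrate each monomial from 0 to 1 using ∫_0^1 c·x^n dx = c·1^(n+1)/(n+1):
  ∫_0^1 u(x)^2 dx = ∫_0^1 (x^4 + 6*x^3 + 5*x^2 - 12*x + 4) dx. Term by term:
    ∫_0^1 x^4 dx = 1/5;  ∫_0^1 6*x^3 dx = 3/2;  ∫_0^1 5*x^2 dx = 5/3;
    ∫_0^1 -12*x dx = -6;  ∫_0^1 4 dx = 4.
  Sum: 1/5 + 3/2 + 5/3 − 6 + 4 = 41/30.
  ∫_0^1 u'(x)^2 dx = ∫_0^1 (4*x^2 + 12*x + 9) dx. Term by term:
    ∫_0^1 4*x^2 dx = 4/3;  ∫_0^1 12*x dx = 6;  ∫_0^1 9 dx = 9.
  Sum: 4/3 + 6 + 9 = 49/3.
Adding: ||u||_{H^1}^2 = 41/30 + 49/3 = 177/10.


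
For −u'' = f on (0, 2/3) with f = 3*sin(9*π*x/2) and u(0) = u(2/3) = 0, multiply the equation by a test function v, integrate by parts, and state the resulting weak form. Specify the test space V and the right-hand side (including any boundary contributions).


V = H^1_0(0, 2/3) (so v(0) = v(2/3) = 0); weak form: ∫_0^2/3 u'v' dx = ∫_0^2/3 (3*sin(9*π*x/2)) v dx for all v ∈ V.

Multiply both sides by a test function v and integrate from 0 to 2/3:
  ∫_0^2/3 −u''(x) v(x) dx = ∫_0^2/3 f(x) v(x) dx.
Integrate the LHS by parts once:
  ∫_0^2/3 −u'' v dx = −[u'(x) v(x)]_0^2/3 + ∫_0^2/3 u'(x) v'(x) dx.
Thus ∫_0^2/3 u'(x) v'(x) dx = ∫_0^2/3 f(x) v(x) dx + [u'(x) v(x)]_0^2/3.
Choose V so that boundary terms are either known or forced to vanish.
u is Dirichlet: u(0) = u(2/3) = 0. Let V = H^1_0(0, 2/3); then v(0) = v(2/3) = 0, and [u' v]_0^2/3 = 0.
Weak formulation: find u (satisfying any essential BC) such that ∫_0^2/3 u'(x) v'(x) dx = ∫_0^2/3 f v dx for all v ∈ V.
Substituting f(x) = 3*sin(9*π*x/2), the right-hand side is ∫_0^2/3 (3*sin(9*π*x/2)) v dx.


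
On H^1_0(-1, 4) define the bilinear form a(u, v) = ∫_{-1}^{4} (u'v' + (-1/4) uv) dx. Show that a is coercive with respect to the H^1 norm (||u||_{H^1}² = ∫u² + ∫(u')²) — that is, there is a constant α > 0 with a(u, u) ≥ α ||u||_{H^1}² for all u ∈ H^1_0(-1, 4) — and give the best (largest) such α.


α = (-25/4 + π^2)/(π^2 + 25)

Coercivity of a(·,·) on H^1_0(-1, 4) means a(u, u) ≥ α ||u||_{H^1}² for every u ∈ H^1_0.
The interval has length L = 5, and Poincaré/coercivity depend only on L. Here a(u, u) = ∫(u')² + (-1/4)·∫u².
Here c = -1/4 < 0 with |c| < (π/L)² = π^2/25, so coercivity still holds. The condition a(u,u) ≥ α||u||_{H^1}² reads (1−α)∫(u')² ≥ (α−c)∫u². Any admissible α is ≤ 1 (rapidly oscillating u have ∫u²/∫(u')² → 0), and α = 1 would force 0 ≥ (1−c)∫u², impossible since c < 1; so 1−α > 0. By the sharp Poincaré inequality on H^1_0 of an interval of length L, ∫(u')² ≥ (π/L)²∫u² with equality for the first sine mode sin(π(x−x₀)/L) (x₀ the left endpoint), so the inequality holds for all u iff (1−α)(π/L)² ≥ α − c, i.e. α ≤ ((π/L)² + c)/((π/L)² + 1) = (1 + c(L/π)²)/(1 + (L/π)²). (Direct route, valid since c ≤ 0: Poincaré gives c∫u² ≥ c(L/π)²∫(u')², so a(u,u) ≥ (1 + c(L/π)²)∫(u')², while ||u||_{H^1}² ≤ (1 + (L/π)²)∫(u')²; dividing yields the same α.) With (π/L)² = π^2/25 and c = -1/4, the largest admissible constant is α = ((π/L)² + c)/((π/L)² + 1).
Simplifying, α = (-25/4 + π^2)/(π^2 + 25).


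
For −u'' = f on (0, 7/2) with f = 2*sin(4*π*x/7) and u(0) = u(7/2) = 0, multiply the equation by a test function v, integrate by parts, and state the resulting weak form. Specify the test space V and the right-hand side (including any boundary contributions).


V = H^1_0(0, 7/2) (so v(0) = v(7/2) = 0); weak form: ∫_0^7/2 u'v' dx = ∫_0^7/2 (2*sin(4*π*x/7)) v dx for all v ∈ V.

Multiply both sides by a test function v and integrate from 0 to 7/2:
  ∫_0^7/2 −u''(x) v(x) dx = ∫_0^7/2 f(x) v(x) dx.
Integrate the LHS by parts once:
  ∫_0^7/2 −u'' v dx = −[u'(x) v(x)]_0^7/2 + ∫_0^7/2 u'(x) v'(x) dx.
Thus ∫_0^7/2 u'(x) v'(x) dx = ∫_0^7/2 f(x) v(x) dx + [u'(x) v(x)]_0^7/2.
Choose V so that boundary terms are either known or forced to vanish.
u is Dirichlet: u(0) = u(7/2) = 0. Let V = H^1_0(0, 7/2); then v(0) = v(7/2) = 0, and [u' v]_0^7/2 = 0.
Weak formulation: find u (satisfying any essential BC) such that ∫_0^7/2 u'(x) v'(x) dx = ∫_0^7/2 f v dx for all v ∈ V.
Substituting f(x) = 2*sin(4*π*x/7), the right-hand side is ∫_0^7/2 (2*sin(4*π*x/7)) v dx.


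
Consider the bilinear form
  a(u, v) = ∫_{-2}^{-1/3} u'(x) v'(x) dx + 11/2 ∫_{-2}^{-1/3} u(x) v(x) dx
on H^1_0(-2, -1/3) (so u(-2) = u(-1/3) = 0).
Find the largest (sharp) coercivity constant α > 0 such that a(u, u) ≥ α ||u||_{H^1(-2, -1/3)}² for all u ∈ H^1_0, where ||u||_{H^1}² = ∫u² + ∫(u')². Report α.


α = 1

Coercivity of a(·,·) on H^1_0(-2, -1/3) means a(u, u) ≥ α ||u||_{H^1}² for every u ∈ H^1_0.
The interval has length L = 5/3, and Poincaré/coercivity depend only on L. Here a(u, u) = ∫(u')² + (11/2)·∫u².
Here c = 11/2 ≥ 1, so a(u,u) = ∫(u')² + c∫u² ≥ ∫(u')² + ∫u² = ||u||_{H^1}², i.e. α = 1 works. No larger α is possible: a(u,u) ≥ α||u||_{H^1}² means (1−α)∫(u')² ≥ (α−c)∫u², and for the modes u_n = sin(nπ(x−x₀)/L) (x₀ the left endpoint) one has ∫u_n²/∫(u_n')² = (L/(nπ))² → 0, so a(u_n,u_n)/||u_n||_{H^1}² → 1. Hence the optimal constant is α = 1.
Therefore α = 1.


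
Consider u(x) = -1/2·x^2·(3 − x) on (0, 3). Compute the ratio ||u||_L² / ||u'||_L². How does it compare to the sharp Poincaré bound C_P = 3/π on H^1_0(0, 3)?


||u||_L² / ||u'||_L² = 3*sqrt(14)/14 < C_P = 3/π.

u(x) = -1/2·x^2·(3 − x), so u'(x) = 3*x*(x - 2)/2.
u(x) = -1/2·x^2·(3 − x) vanishes at x = 0 and x = 3, so u ∈ H^1_0(0, 3). Differentiate via the product rule and integrate the resulting polynomials term by term.
  ∫_0^3 u² dx = ∫_0^3 (x^6/4 - 3*x^5/2 + 9*x^4/4) dx. Term by term:
    ∫_0^3 x^6/4 dx = 2187/28;  ∫_0^3 -3*x^5/2 dx = -729/4;  ∫_0^3 9*x^4/4 dx = 2187/20.
  Sum: 2187/28 − 729/4 + 2187/20 = 729/140.
  ∫_0^3 (u')² dx = ∫_0^3 (9*x^4/4 - 9*x^3 + 9*x^2) dx. Term by term:
    ∫_0^3 9*x^4/4 dx = 2187/20;  ∫_0^3 -9*x^3 dx = -729/4;  ∫_0^3 9*x^2 dx = 81.
  Sum: 2187/20 − 729/4 + 81 = 81/10.
∫_0^3 u² dx = 729/140, so ||u||_L² = 27*sqrt(35)/70.
∫_0^3 (u')² dx = 81/10, so ||u'||_L² = 9*sqrt(10)/10.
Ratio ||u||_L² / ||u'||_L² = 3*sqrt(14)/14.
Sharp Poincaré constant on H^1_0(0, 3) is C_P = L/π = 3/π, achieved by sin(π/3·x).
A polynomial bump cannot attain the sharp Poincaré constant (only the first sine eigenfunction does), so the ratio is strictly less than C_P, consistent with ||u||_L² ≤ C_P ||u'||_L².


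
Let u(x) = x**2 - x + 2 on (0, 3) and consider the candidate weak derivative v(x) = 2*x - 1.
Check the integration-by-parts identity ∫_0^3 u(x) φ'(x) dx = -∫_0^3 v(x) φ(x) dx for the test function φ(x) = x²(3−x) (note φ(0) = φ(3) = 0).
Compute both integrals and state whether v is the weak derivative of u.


LHS = -351/20, RHS = -351/20. Yes, v = u' weakly.

u(x) = x**2 - x + 2, classical derivative u'(x) = 2*x - 1.
φ(x) = x²(3−x), so φ'(x) = 3*x*(2 - x).
Note φ(0) = φ(3) = 0, so the boundary term u·φ vanishes.
LHS = ∫_0^3 u(x) φ'(x) dx = ∫_0^3 (-3*x^4 + 9*x^3 - 12*x^2 + 12*x) dx. Term by term:
  ∫_0^3 -3*x^4 dx = -729/5;  ∫_0^3 9*x^3 dx = 729/4;  ∫_0^3 -12*x^2 dx = -108;
  ∫_0^3 12*x dx = 54.
Sum: -729/5 + 729/4 − 108 + 54 = -351/20.
So LHS = -351/20.
∫_0^3 v(x) φ(x) dx = ∫_0^3 (-2*x^4 + 7*x^3 - 3*x^2) dx. Term by term:
  ∫_0^3 -2*x^4 dx = -486/5;  ∫_0^3 7*x^3 dx = 567/4;  ∫_0^3 -3*x^2 dx = -27.
Sum: -486/5 + 567/4 − 27 = 351/20.
So RHS = -∫_0^3 v(x) φ(x) dx = -351/20.
LHS = RHS, so the identity holds for this test φ.
Moreover u is smooth here and v(x) = u'(x) = 2*x - 1 pointwise, so the identity holds for every test function. Hence v is the weak derivative of u.


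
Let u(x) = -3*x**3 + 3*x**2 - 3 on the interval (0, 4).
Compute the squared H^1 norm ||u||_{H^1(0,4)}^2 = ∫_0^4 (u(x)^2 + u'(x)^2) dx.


||u||_{H^1}^2 = 153084/7

The H^1 norm (squared) on an interval (0, L) is
  ||u||_{H^1}^2 = ∫_0^L u(x)^2 dx + ∫_0^L u'(x)^2 dx.
Compute u'(x) = -9*x**2 + 6*x.
Then u(x)^2 = 9*x**6 - 18*x**5 + 9*x**4 + 18*x**3 - 18*x**2 + 9 and u'(x)^2 = 81*x**4 - 108*x**3 + 36*x**2.
Integrate each monomial from 0 to 4 using ∫_0^4 c·x^n dx = c·4^(n+1)/(n+1):
  ∫_0^4 u(x)^2 dx = ∫_0^4 (9*x^6 - 18*x^5 + 9*x^4 + 18*x^3 - 18*x^2 + 9) dx. Term by term:
    ∫_0^4 9*x^6 dx = 147456/7;  ∫_0^4 -18*x^5 dx = -12288;  ∫_0^4 9*x^4 dx = 9216/5;
    ∫_0^4 18*x^3 dx = 1152;  ∫_0^4 -18*x^2 dx = -384;  ∫_0^4 9 dx = 36.
  Sum: 147456/7 − 12288 + 9216/5 + 1152 − 384 + 36 = 399852/35.
  ∫_0^4 u'(x)^2 dx = ∫_0^4 (81*x^4 - 108*x^3 + 36*x^2) dx. Term by term:
    ∫_0^4 81*x^4 dx = 82944/5;  ∫_0^4 -108*x^3 dx = -6912;  ∫_0^4 36*x^2 dx = 768.
  Sum: 82944/5 − 6912 + 768 = 52224/5.
Adding: ||u||_{H^1}^2 = 399852/35 + 52224/5 = 153084/7.


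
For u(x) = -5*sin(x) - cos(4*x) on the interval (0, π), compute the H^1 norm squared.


||u||_{H^1(0,π)}^2 = -68/3 + 67*π/2

u'(x) = 4*sin(4*x) - 5*cos(x).
Expand u² and (u')² and integrate term by term on (0, π), using: for integers n ≥ 1, ∫_0^π sin²(nx) dx = ∫_0^π cos²(nx) dx = π/2; for n ≠ n', ∫_0^π sin(nx)sin(n'x) dx = ∫_0^π cos(nx)cos(n'x) dx = 0; and by product-to-sum, ∫_0^π sin(nx)cos(n'x) dx = ½∫_0^π [sin((n+n')x) + sin((n−n')x)] dx, which is 0 when n+n' is even and 2n/(n²−n'²) when n+n' is odd (it need not vanish on (0, π)).
  u² squared terms: (-1)²·∫cos(4x)² dx = 1·π/2 = π/2;  (-5)²·∫sin(x)² dx = 25·π/2 = 25*π/2.
  u² cross terms: 2·(-1)·(-5)·∫cos(4x)·sin(x) dx = 10·(-2/15) = -4/3.
  So ∫_0^π u² dx = π/2 + 25*π/2 − 4/3 = -4/3 + 13*π.
  (u')² squared terms: (-5)²·∫cos(x)² dx = 25·π/2 = 25*π/2;  (4)²·∫sin(4x)² dx = 16·π/2 = 8*π.
  (u')² cross terms: 2·(-5)·(4)·∫cos(x)·sin(4x) dx = -40·(8/15) = -64/3.
  So ∫_0^π (u')² dx = 25*π/2 + 8*π − 64/3 = -64/3 + 41*π/2.
||u||_{H^1}^2 = (-4/3 + 13*π) + (-64/3 + 41*π/2) = -68/3 + 67*π/2.


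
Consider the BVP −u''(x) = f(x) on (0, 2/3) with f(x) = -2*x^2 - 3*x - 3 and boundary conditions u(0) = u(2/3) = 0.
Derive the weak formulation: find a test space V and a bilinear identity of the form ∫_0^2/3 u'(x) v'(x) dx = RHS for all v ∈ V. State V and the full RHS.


V = H^1_0(0, 2/3) (so v(0) = v(2/3) = 0); weak form: ∫_0^2/3 u'v' dx = ∫_0^2/3 (-2*x^2 - 3*x - 3) v dx for all v ∈ V.

Multiply both sides by a test function v and integrate from 0 to 2/3:
  ∫_0^2/3 −u''(x) v(x) dx = ∫_0^2/3 f(x) v(x) dx.
Integrate the LHS by parts once:
  ∫_0^2/3 −u'' v dx = −[u'(x) v(x)]_0^2/3 + ∫_0^2/3 u'(x) v'(x) dx.
Thus ∫_0^2/3 u'(x) v'(x) dx = ∫_0^2/3 f(x) v(x) dx + [u'(x) v(x)]_0^2/3.
Choose V so that boundary terms are either known or forced to vanish.
u is Dirichlet: u(0) = u(2/3) = 0. Let V = H^1_0(0, 2/3); then v(0) = v(2/3) = 0, and [u' v]_0^2/3 = 0.
Weak formulation: find u (satisfying any essential BC) such that ∫_0^2/3 u'(x) v'(x) dx = ∫_0^2/3 f v dx for all v ∈ V.
Substituting f(x) = -2*x^2 - 3*x - 3, the right-hand side is ∫_0^2/3 (-2*x^2 - 3*x - 3) v dx.


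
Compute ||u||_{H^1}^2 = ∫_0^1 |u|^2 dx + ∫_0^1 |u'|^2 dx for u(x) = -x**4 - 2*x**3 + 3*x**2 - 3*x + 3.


||u||_{H^1}^2 = 662/45

The H^1 norm (squared) on an interval (0, L) is
  ||u||_{H^1}^2 = ∫_0^L u(x)^2 dx + ∫_0^L u'(x)^2 dx.
Compute u'(x) = -4*x**3 - 6*x**2 + 6*x - 3.
Then u(x)^2 = x**8 + 4*x**7 - 2*x**6 - 6*x**5 + 15*x**4 - 30*x**3 + 27*x**2 - 18*x + 9 and u'(x)^2 = 16*x**6 + 48*x**5 - 12*x**4 - 48*x**3 + 72*x**2 - 36*x + 9.
Integrate each monomial from 0 to 1 using ∫_0^1 c·x^n dx = c·1^(n+1)/(n+1):
  ∫_0^1 u(x)^2 dx = ∫_0^1 (x^8 + 4*x^7 - 2*x^6 - 6*x^5 + 15*x^4 - 30*x^3 + 27*x^2 - 18*x + 9) dx. Term by term:
    ∫_0^1 x^8 dx = 1/9;  ∫_0^1 4*x^7 dx = 1/2;  ∫_0^1 -2*x^6 dx = -2/7;
    ∫_0^1 -6*x^5 dx = -1;  ∫_0^1 15*x^4 dx = 3;  ∫_0^1 -30*x^3 dx = -15/2;
    ∫_0^1 27*x^2 dx = 9;  ∫_0^1 -18*x dx = -9;  ∫_0^1 9 dx = 9.
  Sum: 1/9 + 1/2 − 2/7 − 1 + 3 − 15/2 + 9 − 9 + 9 = 241/63.
  ∫_0^1 u'(x)^2 dx = ∫_0^1 (16*x^6 + 48*x^5 - 12*x^4 - 48*x^3 + 72*x^2 - 36*x + 9) dx. Term by term:
    ∫_0^1 16*x^6 dx = 16/7;  ∫_0^1 48*x^5 dx = 8;  ∫_0^1 -12*x^4 dx = -12/5;
    ∫_0^1 -48*x^3 dx = -12;  ∫_0^1 72*x^2 dx = 24;  ∫_0^1 -36*x dx = -18;
    ∫_0^1 9 dx = 9.
  Sum: 16/7 + 8 − 12/5 − 12 + 24 − 18 + 9 = 381/35.
Adding: ||u||_{H^1}^2 = 241/63 + 381/35 = 662/45.


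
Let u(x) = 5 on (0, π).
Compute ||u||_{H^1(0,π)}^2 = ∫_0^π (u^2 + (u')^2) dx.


||u||_{H^1(0,π)}^2 = 25*π

u'(x) = 0.
Expand u² and (u')² and integrate term by term on (0, π), using: for integers n ≥ 1, ∫_0^π sin²(nx) dx = ∫_0^π cos²(nx) dx = π/2; for n ≠ n', ∫_0^π sin(nx)sin(n'x) dx = ∫_0^π cos(nx)cos(n'x) dx = 0; and by product-to-sum, ∫_0^π sin(nx)cos(n'x) dx = ½∫_0^π [sin((n+n')x) + sin((n−n')x)] dx, which is 0 when n+n' is even and 2n/(n²−n'²) when n+n' is odd (it need not vanish on (0, π)). For the constant mode: ∫_0^π 1 dx = π, ∫_0^π cos(nx) dx = 0, ∫_0^π sin(nx) dx = (1−(−1)^n)/n.
  u² squared terms: (5)²·∫1 dx = 25·π = 25*π.
  So ∫_0^π u² dx = 25*π.
  u' ≡ 0, so ∫_0^π (u')² dx = 0.
||u||_{H^1}^2 = (25*π) + (0) = 25*π.


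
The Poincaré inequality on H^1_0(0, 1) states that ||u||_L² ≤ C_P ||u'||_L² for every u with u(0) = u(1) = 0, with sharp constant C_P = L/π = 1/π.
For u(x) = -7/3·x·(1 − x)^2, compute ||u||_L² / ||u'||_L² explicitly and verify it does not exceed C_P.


||u||_L² / ||u'||_L² = sqrt(14)/14 < C_P = 1/π.

u(x) = -7/3·x·(1 − x)^2, so u'(x) = -7*x^2 + 28*x/3 - 7/3.
u(x) = -7/3·x·(1 − x)^2 vanishes at x = 0 and x = 1, so u ∈ H^1_0(0, 1). Differentiate via the product rule and integrate the resulting polynomials term by term.
  ∫_0^1 u² dx = ∫_0^1 (49*x^6/9 - 196*x^5/9 + 98*x^4/3 - 196*x^3/9 + 49*x^2/9) dx. Term by term:
    ∫_0^1 49*x^6/9 dx = 7/9;  ∫_0^1 -196*x^5/9 dx = -98/27;  ∫_0^1 98*x^4/3 dx = 98/15;
    ∫_0^1 -196*x^3/9 dx = -49/9;  ∫_0^1 49*x^2/9 dx = 49/27.
  Sum: 7/9 − 98/27 + 98/15 − 49/9 + 49/27 = 7/135.
  ∫_0^1 (u')² dx = ∫_0^1 (49*x^4 - 392*x^3/3 + 1078*x^2/9 - 392*x/9 + 49/9) dx. Term by term:
    ∫_0^1 49*x^4 dx = 49/5;  ∫_0^1 -392*x^3/3 dx = -98/3;  ∫_0^1 1078*x^2/9 dx = 1078/27;
    ∫_0^1 -392*x/9 dx = -196/9;  ∫_0^1 49/9 dx = 49/9.
  Sum: 49/5 − 98/3 + 1078/27 − 196/9 + 49/9 = 98/135.
∫_0^1 u² dx = 7/135, so ||u||_L² = sqrt(105)/45.
∫_0^1 (u')² dx = 98/135, so ||u'||_L² = 7*sqrt(30)/45.
Ratio ||u||_L² / ||u'||_L² = sqrt(14)/14.
Sharp Poincaré constant on H^1_0(0, 1) is C_P = L/π = 1/π, achieved by sin(π·x).
A polynomial bump cannot attain the sharp Poincaré constant (only the first sine eigenfunction does), so the ratio is strictly less than C_P, consistent with ||u||_L² ≤ C_P ||u'||_L².


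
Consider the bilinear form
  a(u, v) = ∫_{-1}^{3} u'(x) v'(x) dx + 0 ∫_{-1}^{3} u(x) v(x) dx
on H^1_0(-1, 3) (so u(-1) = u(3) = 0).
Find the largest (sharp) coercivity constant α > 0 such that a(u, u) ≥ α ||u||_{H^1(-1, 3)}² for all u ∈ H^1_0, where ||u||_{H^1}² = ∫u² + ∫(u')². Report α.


α = π^2/(π^2 + 16)

Coercivity of a(·,·) on H^1_0(-1, 3) means a(u, u) ≥ α ||u||_{H^1}² for every u ∈ H^1_0.
The interval has length L = 4, and Poincaré/coercivity depend only on L. Here a(u, u) = ∫(u')² + (0)·∫u².
Here c = 0, so a(u,u) = ∫(u')² alone. The condition a(u,u) ≥ α||u||_{H^1}² reads (1−α)∫(u')² ≥ (α−c)∫u². Any admissible α is ≤ 1 (rapidly oscillating u have ∫u²/∫(u')² → 0), and α = 1 would force 0 ≥ (1−c)∫u², impossible since c < 1; so 1−α > 0. By the sharp Poincaré inequality on H^1_0 of an interval of length L, ∫(u')² ≥ (π/L)²∫u² with equality for the first sine mode sin(π(x−x₀)/L) (x₀ the left endpoint), so the inequality holds for all u iff (1−α)(π/L)² ≥ α − c, i.e. α ≤ ((π/L)² + c)/((π/L)² + 1) = (1 + c(L/π)²)/(1 + (L/π)²). (Direct route, valid since c ≤ 0: Poincaré gives c∫u² ≥ c(L/π)²∫(u')², so a(u,u) ≥ (1 + c(L/π)²)∫(u')², while ||u||_{H^1}² ≤ (1 + (L/π)²)∫(u')²; dividing yields the same α.) With (π/L)² = π^2/16 and c = 0, the largest admissible constant is α = ((π/L)² + c)/((π/L)² + 1).
Simplifying, α = π^2/(π^2 + 16).


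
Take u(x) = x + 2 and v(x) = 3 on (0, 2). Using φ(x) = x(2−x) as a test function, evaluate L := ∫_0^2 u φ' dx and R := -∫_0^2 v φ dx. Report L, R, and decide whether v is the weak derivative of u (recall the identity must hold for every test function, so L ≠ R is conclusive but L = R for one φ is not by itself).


LHS = -4/3, RHS = -4. No, v is not the weak derivative of u.

u(x) = x + 2, classical derivative u'(x) = 1.
φ(x) = x(2−x), so φ'(x) = 2 - 2*x.
Note φ(0) = φ(2) = 0, so the boundary term u·φ vanishes.
LHS = ∫_0^2 u(x) φ'(x) dx = ∫_0^2 (-2*x^2 - 2*x + 4) dx. Term by term:
  ∫_0^2 -2*x^2 dx = -16/3;  ∫_0^2 -2*x dx = -4;  ∫_0^2 4 dx = 8.
Sum: -16/3 − 4 + 8 = -4/3.
So LHS = -4/3.
∫_0^2 v(x) φ(x) dx = ∫_0^2 (-3*x^2 + 6*x) dx. Term by term:
  ∫_0^2 -3*x^2 dx = -8;  ∫_0^2 6*x dx = 12.
Sum: -8 + 12 = 4.
So RHS = -∫_0^2 v(x) φ(x) dx = -4.
LHS − RHS = 8/3 ≠ 0, so the identity fails.
(For a valid weak derivative the identity must hold for EVERY test function, in particular this one. The failure shows v is NOT the weak derivative of u.)
Correct weak derivative would be u'(x) = 1.


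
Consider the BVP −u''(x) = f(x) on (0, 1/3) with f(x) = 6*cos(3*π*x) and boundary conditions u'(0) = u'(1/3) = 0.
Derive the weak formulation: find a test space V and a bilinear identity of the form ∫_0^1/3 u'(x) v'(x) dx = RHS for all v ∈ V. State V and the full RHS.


V = H^1(0, 1/3) (no boundary constraint on v; u is determined up to an additive constant); weak form: ∫_0^1/3 u'v' dx = ∫_0^1/3 (6*cos(3*π*x)) v dx for all v ∈ V.

Multiply both sides by a test function v and integrate from 0 to 1/3:
  ∫_0^1/3 −u''(x) v(x) dx = ∫_0^1/3 f(x) v(x) dx.
Integrate the LHS by parts once:
  ∫_0^1/3 −u'' v dx = −[u'(x) v(x)]_0^1/3 + ∫_0^1/3 u'(x) v'(x) dx.
Thus ∫_0^1/3 u'(x) v'(x) dx = ∫_0^1/3 f(x) v(x) dx + [u'(x) v(x)]_0^1/3.
Choose V so that boundary terms are either known or forced to vanish.
u has homogeneous Neumann: u'(0) = u'(1/3) = 0. So [u' v]_0^1/3 = 0·v(1/3) − 0·v(0) = 0 for any v; take V = H^1(0, 1/3).
Weak formulation: find u (satisfying any essential BC) such that ∫_0^1/3 u'(x) v'(x) dx = ∫_0^1/3 f v dx for all v ∈ V (homogeneous Neumann, so boundary terms vanish).
Substituting f(x) = 6*cos(3*π*x), the right-hand side is ∫_0^1/3 (6*cos(3*π*x)) v dx.
Compatibility check (pure Neumann): taking v ≡ 1 ∈ V gives 0 = ∫_0^1/3 f dx + (0) − (0), i.e. ∫_0^1/3 f dx must equal u'(0) − u'(1/3) = 0. Indeed ∫_0^1/3 (6*cos(3*π*x)) dx = 0, so the data are compatible. The solution is then unique only up to an additive constant (fix it e.g. by requiring ∫_0^1/3 u dx = 0).


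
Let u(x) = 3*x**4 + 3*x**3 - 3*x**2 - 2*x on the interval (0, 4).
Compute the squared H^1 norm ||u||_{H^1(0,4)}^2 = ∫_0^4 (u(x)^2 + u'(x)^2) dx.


||u||_{H^1}^2 = 87161936/105

The H^1 norm (squared) on an interval (0, L) is
  ||u||_{H^1}^2 = ∫_0^L u(x)^2 dx + ∫_0^L u'(x)^2 dx.
Compute u'(x) = 12*x**3 + 9*x**2 - 6*x - 2.
Then u(x)^2 = 9*x**8 + 18*x**7 - 9*x**6 - 30*x**5 - 3*x**4 + 12*x**3 + 4*x**2 and u'(x)^2 = 144*x**6 + 216*x**5 - 63*x**4 - 156*x**3 + 24*x + 4.
Integrate each monomial from 0 to 4 using ∫_0^4 c·x^n dx = c·4^(n+1)/(n+1):
  ∫_0^4 u(x)^2 dx = ∫_0^4 (9*x^8 + 18*x^7 - 9*x^6 - 30*x^5 - 3*x^4 + 12*x^3 + 4*x^2) dx. Term by term:
    ∫_0^4 9*x^8 dx = 262144;  ∫_0^4 18*x^7 dx = 147456;  ∫_0^4 -9*x^6 dx = -147456/7;
    ∫_0^4 -30*x^5 dx = -20480;  ∫_0^4 -3*x^4 dx = -3072/5;  ∫_0^4 12*x^3 dx = 768;
    ∫_0^4 4*x^2 dx = 256/3.
  Sum: 262144 + 147456 − 147456/7 − 20480 − 3072/5 + 768 + 256/3 = 38670848/105.
  ∫_0^4 u'(x)^2 dx = ∫_0^4 (144*x^6 + 216*x^5 - 63*x^4 - 156*x^3 + 24*x + 4) dx. Term by term:
    ∫_0^4 144*x^6 dx = 2359296/7;  ∫_0^4 216*x^5 dx = 147456;  ∫_0^4 -63*x^4 dx = -64512/5;
    ∫_0^4 -156*x^3 dx = -9984;  ∫_0^4 24*x dx = 192;  ∫_0^4 4 dx = 16.
  Sum: 2359296/7 + 147456 − 64512/5 − 9984 + 192 + 16 = 16163696/35.
Adding: ||u||_{H^1}^2 = 38670848/105 + 16163696/35 = 87161936/105.


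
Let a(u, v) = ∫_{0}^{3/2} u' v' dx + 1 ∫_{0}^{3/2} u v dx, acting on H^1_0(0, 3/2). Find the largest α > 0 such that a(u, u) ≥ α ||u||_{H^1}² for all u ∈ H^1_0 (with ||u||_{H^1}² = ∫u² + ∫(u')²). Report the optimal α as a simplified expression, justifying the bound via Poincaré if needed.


α = 1

Coercivity of a(·,·) on H^1_0(0, 3/2) means a(u, u) ≥ α ||u||_{H^1}² for every u ∈ H^1_0.
The interval has length L = 3/2, and Poincaré/coercivity depend only on L. Here a(u, u) = ∫(u')² + (1)·∫u².
Here c = 1 ≥ 1, so a(u,u) = ∫(u')² + c∫u² ≥ ∫(u')² + ∫u² = ||u||_{H^1}², i.e. α = 1 works. No larger α is possible: a(u,u) ≥ α||u||_{H^1}² means (1−α)∫(u')² ≥ (α−c)∫u², and for the modes u_n = sin(nπ(x−x₀)/L) (x₀ the left endpoint) one has ∫u_n²/∫(u_n')² = (L/(nπ))² → 0, so a(u_n,u_n)/||u_n||_{H^1}² → 1. Hence the optimal constant is α = 1.
Therefore α = 1.


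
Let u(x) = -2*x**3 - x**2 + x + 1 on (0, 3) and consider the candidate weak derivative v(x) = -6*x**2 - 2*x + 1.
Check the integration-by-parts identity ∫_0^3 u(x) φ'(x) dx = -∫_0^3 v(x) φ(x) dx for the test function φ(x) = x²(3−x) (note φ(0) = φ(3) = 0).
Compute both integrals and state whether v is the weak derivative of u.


LHS = 3267/20, RHS = 3267/20. Yes, v = u' weakly.

u(x) = -2*x**3 - x**2 + x + 1, classical derivative u'(x) = -6*x**2 - 2*x + 1.
φ(x) = x²(3−x), so φ'(x) = 3*x*(2 - x).
Note φ(0) = φ(3) = 0, so the boundary term u·φ vanishes.
LHS = ∫_0^3 u(x) φ'(x) dx = ∫_0^3 (6*x^5 - 9*x^4 - 9*x^3 + 3*x^2 + 6*x) dx. Term by term:
  ∫_0^3 6*x^5 dx = 729;  ∫_0^3 -9*x^4 dx = -2187/5;  ∫_0^3 -9*x^3 dx = -729/4;
  ∫_0^3 3*x^2 dx = 27;  ∫_0^3 6*x dx = 27.
Sum: 729 − 2187/5 − 729/4 + 27 + 27 = 3267/20.
So LHS = 3267/20.
∫_0^3 v(x) φ(x) dx = ∫_0^3 (6*x^5 - 16*x^4 - 7*x^3 + 3*x^2) dx. Term by term:
  ∫_0^3 6*x^5 dx = 729;  ∫_0^3 -16*x^4 dx = -3888/5;  ∫_0^3 -7*x^3 dx = -567/4;
  ∫_0^3 3*x^2 dx = 27.
Sum: 729 − 3888/5 − 567/4 + 27 = -3267/20.
So RHS = -∫_0^3 v(x) φ(x) dx = 3267/20.
LHS = RHS, so the identity holds for this test φ.
Moreover u is smooth here and v(x) = u'(x) = -6*x**2 - 2*x + 1 pointwise, so the identity holds for every test function. Hence v is the weak derivative of u.


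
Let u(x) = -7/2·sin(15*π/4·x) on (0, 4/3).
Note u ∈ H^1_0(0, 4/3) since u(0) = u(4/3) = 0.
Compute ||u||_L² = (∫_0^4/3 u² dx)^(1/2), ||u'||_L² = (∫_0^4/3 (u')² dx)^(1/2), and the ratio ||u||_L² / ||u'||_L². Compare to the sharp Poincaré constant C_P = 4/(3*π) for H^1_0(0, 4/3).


||u||_L² / ||u'||_L² = 4/(15*π) < C_P = 4/(3*π).

u(x) = -7/2·sin(15*π/4·x), so u'(x) = -105*π*cos(15*π*x/4)/8.
Writing u(x) = A·sin(kπx/L) with A = -7/2 and k = 5, use ∫_0^L sin²(kπx/L) dx = L/2 and ∫_0^L cos²(kπx/L) dx = L/2.
u² = 49/4·sin²(15*π/4·x) and (u')² = 11025*π^2/64·cos²(15*π/4·x), and each of sin², cos² integrates to L/2 = 2/3 over (0, 4/3).
∫_0^4/3 u² dx = 49/6, so ||u||_L² = 7*sqrt(6)/6.
∫_0^4/3 (u')² dx = 3675*π^2/32, so ||u'||_L² = 35*sqrt(6)*π/8.
Ratio ||u||_L² / ||u'||_L² = 4/(15*π).
Sharp Poincaré constant on H^1_0(0, 4/3) is C_P = L/π = 4/(3*π), achieved by sin(3*π/4·x).
This is the k = 5 harmonic; the ratio L/(kπ) is strictly less than C_P = L/π, consistent with the sharp inequality ||u||_L² ≤ C_P ||u'||_L².


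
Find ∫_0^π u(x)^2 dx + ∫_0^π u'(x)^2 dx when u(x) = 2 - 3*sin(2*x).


||u||_{H^1(0,π)}^2 = 53*π/2

u'(x) = -6*cos(2*x).
Expand u² and (u')² and integrate term by term on (0, π), using: for integers n ≥ 1, ∫_0^π sin²(nx) dx = ∫_0^π cos²(nx) dx = π/2; for n ≠ n', ∫_0^π sin(nx)sin(n'x) dx = ∫_0^π cos(nx)cos(n'x) dx = 0; and by product-to-sum, ∫_0^π sin(nx)cos(n'x) dx = ½∫_0^π [sin((n+n')x) + sin((n−n')x)] dx, which is 0 when n+n' is even and 2n/(n²−n'²) when n+n' is odd (it need not vanish on (0, π)). For the constant mode: ∫_0^π 1 dx = π, ∫_0^π cos(nx) dx = 0, ∫_0^π sin(nx) dx = (1−(−1)^n)/n.
  u² squared terms: (2)²·∫1 dx = 4·π = 4*π;  (-3)²·∫sin(2x)² dx = 9·π/2 = 9*π/2.
  u² cross terms: 2·(2)·(-3)·∫1·sin(2x) dx = -12·(0) = 0.
  So ∫_0^π u² dx = 4*π + 9*π/2 + 0 = 17*π/2.
  (u')² squared terms: (-6)²·∫cos(2x)² dx = 36·π/2 = 18*π.
  So ∫_0^π (u')² dx = 18*π.
||u||_{H^1}^2 = (17*π/2) + (18*π) = 53*π/2.


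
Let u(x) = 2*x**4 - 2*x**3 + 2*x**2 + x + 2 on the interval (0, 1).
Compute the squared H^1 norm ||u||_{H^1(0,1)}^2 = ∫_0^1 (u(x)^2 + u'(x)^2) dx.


||u||_{H^1}^2 = 6794/315

The H^1 norm (squared) on an interval (0, L) is
  ||u||_{H^1}^2 = ∫_0^L u(x)^2 dx + ∫_0^L u'(x)^2 dx.
Compute u'(x) = 8*x**3 - 6*x**2 + 4*x + 1.
Then u(x)^2 = 4*x**8 - 8*x**7 + 12*x**6 - 4*x**5 + 8*x**4 - 4*x**3 + 9*x**2 + 4*x + 4 and u'(x)^2 = 64*x**6 - 96*x**5 + 100*x**4 - 32*x**3 + 4*x**2 + 8*x + 1.
Integrate each monomial from 0 to 1 using ∫_0^1 c·x^n dx = c·1^(n+1)/(n+1):
  ∫_0^1 u(x)^2 dx = ∫_0^1 (4*x^8 - 8*x^7 + 12*x^6 - 4*x^5 + 8*x^4 - 4*x^3 + 9*x^2 + 4*x + 4) dx. Term by term:
    ∫_0^1 4*x^8 dx = 4/9;  ∫_0^1 -8*x^7 dx = -1;  ∫_0^1 12*x^6 dx = 12/7;
    ∫_0^1 -4*x^5 dx = -2/3;  ∫_0^1 8*x^4 dx = 8/5;  ∫_0^1 -4*x^3 dx = -1;
    ∫_0^1 9*x^2 dx = 3;  ∫_0^1 4*x dx = 2;  ∫_0^1 4 dx = 4.
  Sum: 4/9 − 1 + 12/7 − 2/3 + 8/5 − 1 + 3 + 2 + 4 = 3179/315.
  ∫_0^1 u'(x)^2 dx = ∫_0^1 (64*x^6 - 96*x^5 + 100*x^4 - 32*x^3 + 4*x^2 + 8*x + 1) dx. Term by term:
    ∫_0^1 64*x^6 dx = 64/7;  ∫_0^1 -96*x^5 dx = -16;  ∫_0^1 100*x^4 dx = 20;
    ∫_0^1 -32*x^3 dx = -8;  ∫_0^1 4*x^2 dx = 4/3;  ∫_0^1 8*x dx = 4;
    ∫_0^1 1 dx = 1.
  Sum: 64/7 − 16 + 20 − 8 + 4/3 + 4 + 1 = 241/21.
Adding: ||u||_{H^1}^2 = 3179/315 + 241/21 = 6794/315.


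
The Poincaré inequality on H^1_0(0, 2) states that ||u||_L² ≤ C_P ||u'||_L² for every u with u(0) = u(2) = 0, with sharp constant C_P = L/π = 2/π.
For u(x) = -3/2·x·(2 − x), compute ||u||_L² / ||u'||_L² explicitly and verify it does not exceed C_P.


||u||_L² / ||u'||_L² = sqrt(10)/5 < C_P = 2/π.

u(x) = -3/2·x·(2 − x), so u'(x) = 3*x - 3.
u(x) = -3/2·x·(2 − x) vanishes at x = 0 and x = 2, so u ∈ H^1_0(0, 2). Differentiate via the product rule and integrate the resulting polynomials term by term.
  ∫_0^2 u² dx = ∫_0^2 (9*x^4/4 - 9*x^3 + 9*x^2) dx. Term by term:
    ∫_0^2 9*x^4/4 dx = 72/5;  ∫_0^2 -9*x^3 dx = -36;  ∫_0^2 9*x^2 dx = 24.
  Sum: 72/5 − 36 + 24 = 12/5.
  ∫_0^2 (u')² dx = ∫_0^2 (9*x^2 - 18*x + 9) dx. Term by term:
    ∫_0^2 9*x^2 dx = 24;  ∫_0^2 -18*x dx = -36;  ∫_0^2 9 dx = 18.
  Sum: 24 − 36 + 18 = 6.
∫_0^2 u² dx = 12/5, so ||u||_L² = 2*sqrt(15)/5.
∫_0^2 (u')² dx = 6, so ||u'||_L² = sqrt(6).
Ratio ||u||_L² / ||u'||_L² = sqrt(10)/5.
Sharp Poincaré constant on H^1_0(0, 2) is C_P = L/π = 2/π, achieved by sin(π/2·x).
A polynomial bump cannot attain the sharp Poincaré constant (only the first sine eigenfunction does), so the ratio is strictly less than C_P, consistent with ||u||_L² ≤ C_P ||u'||_L².


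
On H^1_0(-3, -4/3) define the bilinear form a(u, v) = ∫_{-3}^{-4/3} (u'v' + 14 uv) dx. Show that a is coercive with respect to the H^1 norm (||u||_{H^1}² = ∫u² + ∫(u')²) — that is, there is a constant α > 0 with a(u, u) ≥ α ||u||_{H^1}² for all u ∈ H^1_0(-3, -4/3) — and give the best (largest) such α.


α = 1

Coercivity of a(·,·) on H^1_0(-3, -4/3) means a(u, u) ≥ α ||u||_{H^1}² for every u ∈ H^1_0.
The interval has length L = 5/3, and Poincaré/coercivity depend only on L. Here a(u, u) = ∫(u')² + (14)·∫u².
Here c = 14 ≥ 1, so a(u,u) = ∫(u')² + c∫u² ≥ ∫(u')² + ∫u² = ||u||_{H^1}², i.e. α = 1 works. No larger α is possible: a(u,u) ≥ α||u||_{H^1}² means (1−α)∫(u')² ≥ (α−c)∫u², and for the modes u_n = sin(nπ(x−x₀)/L) (x₀ the left endpoint) one has ∫u_n²/∫(u_n')² = (L/(nπ))² → 0, so a(u_n,u_n)/||u_n||_{H^1}² → 1. Hence the optimal constant is α = 1.
Therefore α = 1.


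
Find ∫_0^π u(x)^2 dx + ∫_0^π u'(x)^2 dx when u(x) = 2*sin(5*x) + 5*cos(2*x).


||u||_{H^1(0,π)}^2 = 1000/21 + 229*π/2

u'(x) = -10*sin(2*x) + 10*cos(5*x).
Expand u² and (u')² and integrate term by term on (0, π), using: for integers n ≥ 1, ∫_0^π sin²(nx) dx = ∫_0^π cos²(nx) dx = π/2; for n ≠ n', ∫_0^π sin(nx)sin(n'x) dx = ∫_0^π cos(nx)cos(n'x) dx = 0; and by product-to-sum, ∫_0^π sin(nx)cos(n'x) dx = ½∫_0^π [sin((n+n')x) + sin((n−n')x)] dx, which is 0 when n+n' is even and 2n/(n²−n'²) when n+n' is odd (it need not vanish on (0, π)).
  u² squared terms: (2)²·∫sin(5x)² dx = 4·π/2 = 2*π;  (5)²·∫cos(2x)² dx = 25·π/2 = 25*π/2.
  u² cross terms: 2·(2)·(5)·∫sin(5x)·cos(2x) dx = 20·(10/21) = 200/21.
  So ∫_0^π u² dx = 2*π + 25*π/2 + 200/21 = 200/21 + 29*π/2.
  (u')² squared terms: (-10)²·∫sin(2x)² dx = 100·π/2 = 50*π;  (10)²·∫cos(5x)² dx = 100·π/2 = 50*π.
  (u')² cross terms: 2·(-10)·(10)·∫sin(2x)·cos(5x) dx = -200·(-4/21) = 800/21.
  So ∫_0^π (u')² dx = 50*π + 50*π + 800/21 = 800/21 + 100*π.
||u||_{H^1}^2 = (200/21 + 29*π/2) + (800/21 + 100*π) = 1000/21 + 229*π/2.


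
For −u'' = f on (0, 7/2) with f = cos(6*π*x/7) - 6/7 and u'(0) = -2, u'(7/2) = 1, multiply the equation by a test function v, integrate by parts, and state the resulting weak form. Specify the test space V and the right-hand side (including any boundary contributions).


V = H^1(0, 7/2) (v unrestricted at boundary; u is determined up to an additive constant); weak form: ∫_0^7/2 u'v' dx = ∫_0^7/2 (cos(6*π*x/7) - 6/7) v dx + v(7/2) + 2·v(0) for all v ∈ V.

Multiply both sides by a test function v and integrate from 0 to 7/2:
  ∫_0^7/2 −u''(x) v(x) dx = ∫_0^7/2 f(x) v(x) dx.
Integrate the LHS by parts once:
  ∫_0^7/2 −u'' v dx = −[u'(x) v(x)]_0^7/2 + ∫_0^7/2 u'(x) v'(x) dx.
Thus ∫_0^7/2 u'(x) v'(x) dx = ∫_0^7/2 f(x) v(x) dx + [u'(x) v(x)]_0^7/2.
Choose V so that boundary terms are either known or forced to vanish.
u has inhomogeneous Neumann u'(0) = -2, u'(7/2) = 1. [u' v]_0^7/2 = (1)·v(7/2) − (-2)·v(0) = v(7/2) + 2·v(0). Take V = H^1(0, 7/2); boundary term becomes part of RHS.
Weak formulation: find u (satisfying any essential BC) such that ∫_0^7/2 u'(x) v'(x) dx = ∫_0^7/2 f v dx + v(7/2) + 2·v(0) for all v ∈ V (Neumann data are natural BCs: they enter the RHS as boundary terms).
Substituting f(x) = cos(6*π*x/7) - 6/7, the right-hand side is ∫_0^7/2 (cos(6*π*x/7) - 6/7) v dx + v(7/2) + 2·v(0).
Compatibility check (pure Neumann): taking v ≡ 1 ∈ V gives 0 = ∫_0^7/2 f dx + (1) − (-2), i.e. ∫_0^7/2 f dx must equal u'(0) − u'(7/2) = -3. Indeed ∫_0^7/2 (cos(6*π*x/7) - 6/7) dx = -3, so the data are compatible. The solution is then unique only up to an additive constant (fix it e.g. by requiring ∫_0^7/2 u dx = 0).


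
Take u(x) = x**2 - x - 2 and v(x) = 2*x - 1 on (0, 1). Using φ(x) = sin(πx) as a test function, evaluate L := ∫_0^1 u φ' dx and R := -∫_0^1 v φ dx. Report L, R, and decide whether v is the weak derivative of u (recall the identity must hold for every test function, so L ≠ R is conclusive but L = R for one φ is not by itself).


LHS = 0, RHS = 0. Yes, v = u' weakly.

u(x) = x**2 - x - 2, classical derivative u'(x) = 2*x - 1.
φ(x) = sin(πx), so φ'(x) = π*cos(π*x).
Note φ(0) = φ(1) = 0, so the boundary term u·φ vanishes.
LHS = ∫_0^1 u(x) φ'(x) dx = ∫_0^1 (π*x^2*cos(π*x) - π*x*cos(π*x) - 2*π*cos(π*x)) dx. Term by term:
  ∫_0^1 -2*π*cos(π*x) dx = 0;  ∫_0^1 π*x^2*cos(π*x) dx = -2/π;  ∫_0^1 -π*x*cos(π*x) dx = 2/π.
Sum: 0 − 2/π + 2/π = 0.
So LHS = 0.
∫_0^1 v(x) φ(x) dx = ∫_0^1 (2*x*sin(π*x) - sin(π*x)) dx. Term by term:
  ∫_0^1 -sin(π*x) dx = -2/π;  ∫_0^1 2*x*sin(π*x) dx = 2/π.
Sum: -2/π + 2/π = 0.
So RHS = -∫_0^1 v(x) φ(x) dx = 0.
LHS = RHS, so the identity holds for this test φ.
Moreover u is smooth here and v(x) = u'(x) = 2*x - 1 pointwise, so the identity holds for every test function. Hence v is the weak derivative of u.


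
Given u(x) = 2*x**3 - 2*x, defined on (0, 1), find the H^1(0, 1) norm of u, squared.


||u||_{H^1}^2 = 368/105

The H^1 norm (squared) on an interval (0, L) is
  ||u||_{H^1}^2 = ∫_0^L u(x)^2 dx + ∫_0^L u'(x)^2 dx.
Compute u'(x) = 6*x**2 - 2.
Then u(x)^2 = 4*x**6 - 8*x**4 + 4*x**2 and u'(x)^2 = 36*x**4 - 24*x**2 + 4.
Integrate each monomial from 0 to 1 using ∫_0^1 c·x^n dx = c·1^(n+1)/(n+1):
  ∫_0^1 u(x)^2 dx = ∫_0^1 (4*x^6 - 8*x^4 + 4*x^2) dx. Term by term:
    ∫_0^1 4*x^6 dx = 4/7;  ∫_0^1 -8*x^4 dx = -8/5;  ∫_0^1 4*x^2 dx = 4/3.
  Sum: 4/7 − 8/5 + 4/3 = 32/105.
  ∫_0^1 u'(x)^2 dx = ∫_0^1 (36*x^4 - 24*x^2 + 4) dx. Term by term:
    ∫_0^1 36*x^4 dx = 36/5;  ∫_0^1 -24*x^2 dx = -8;  ∫_0^1 4 dx = 4.
  Sum: 36/5 − 8 + 4 = 16/5.
Adding: ||u||_{H^1}^2 = 32/105 + 16/5 = 368/105.


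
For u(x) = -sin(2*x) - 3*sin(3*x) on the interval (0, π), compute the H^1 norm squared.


||u||_{H^1(0,π)}^2 = 95*π/2

u'(x) = -2*cos(2*x) - 9*cos(3*x).
Expand u² and (u')² and integrate term by term on (0, π), using: for integers n ≥ 1, ∫_0^π sin²(nx) dx = ∫_0^π cos²(nx) dx = π/2; for n ≠ n', ∫_0^π sin(nx)sin(n'x) dx = ∫_0^π cos(nx)cos(n'x) dx = 0; and by product-to-sum, ∫_0^π sin(nx)cos(n'x) dx = ½∫_0^π [sin((n+n')x) + sin((n−n')x)] dx, which is 0 when n+n' is even and 2n/(n²−n'²) when n+n' is odd (it need not vanish on (0, π)).
  u² squared terms: (-1)²·∫sin(2x)² dx = 1·π/2 = π/2;  (-3)²·∫sin(3x)² dx = 9·π/2 = 9*π/2.
  u² cross terms: 2·(-1)·(-3)·∫sin(2x)·sin(3x) dx = 6·(0) = 0.
  So ∫_0^π u² dx = π/2 + 9*π/2 + 0 = 5*π.
  (u')² squared terms: (-9)²·∫cos(3x)² dx = 81·π/2 = 81*π/2;  (-2)²·∫cos(2x)² dx = 4·π/2 = 2*π.
  (u')² cross terms: 2·(-9)·(-2)·∫cos(3x)·cos(2x) dx = 36·(0) = 0.
  So ∫_0^π (u')² dx = 81*π/2 + 2*π + 0 = 85*π/2.
||u||_{H^1}^2 = (5*π) + (85*π/2) = 95*π/2.


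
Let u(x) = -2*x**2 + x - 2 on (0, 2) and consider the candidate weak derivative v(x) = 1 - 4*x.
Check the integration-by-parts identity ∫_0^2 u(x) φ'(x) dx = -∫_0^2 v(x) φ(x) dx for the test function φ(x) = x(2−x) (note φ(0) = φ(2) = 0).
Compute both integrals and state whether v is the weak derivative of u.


LHS = 4, RHS = 4. Yes, v = u' weakly.

u(x) = -2*x**2 + x - 2, classical derivative u'(x) = 1 - 4*x.
φ(x) = x(2−x), so φ'(x) = 2 - 2*x.
Note φ(0) = φ(2) = 0, so the boundary term u·φ vanishes.
LHS = ∫_0^2 u(x) φ'(x) dx = ∫_0^2 (4*x^3 - 6*x^2 + 6*x - 4) dx. Term by term:
  ∫_0^2 4*x^3 dx = 16;  ∫_0^2 -6*x^2 dx = -16;  ∫_0^2 6*x dx = 12;
  ∫_0^2 -4 dx = -8.
Sum: 16 − 16 + 12 − 8 = 4.
So LHS = 4.
∫_0^2 v(x) φ(x) dx = ∫_0^2 (4*x^3 - 9*x^2 + 2*x) dx. Term by term:
  ∫_0^2 4*x^3 dx = 16;  ∫_0^2 -9*x^2 dx = -24;  ∫_0^2 2*x dx = 4.
Sum: 16 − 24 + 4 = -4.
So RHS = -∫_0^2 v(x) φ(x) dx = 4.
LHS = RHS, so the identity holds for this test φ.
Moreover u is smooth here and v(x) = u'(x) = 1 - 4*x pointwise, so the identity holds for every test function. Hence v is the weak derivative of u.


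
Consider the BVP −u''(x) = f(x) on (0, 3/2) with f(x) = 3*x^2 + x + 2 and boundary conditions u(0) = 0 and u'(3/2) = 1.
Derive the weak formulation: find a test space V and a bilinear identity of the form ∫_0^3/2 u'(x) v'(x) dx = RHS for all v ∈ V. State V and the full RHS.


V = {v ∈ H^1(0, 3/2) : v(0) = 0} (test functions vanish at x = 0 where u is specified); weak form: ∫_0^3/2 u'v' dx = ∫_0^3/2 (3*x^2 + x + 2) v dx + v(3/2) for all v ∈ V.

Multiply both sides by a test function v and integrate from 0 to 3/2:
  ∫_0^3/2 −u''(x) v(x) dx = ∫_0^3/2 f(x) v(x) dx.
Integrate the LHS by parts once:
  ∫_0^3/2 −u'' v dx = −[u'(x) v(x)]_0^3/2 + ∫_0^3/2 u'(x) v'(x) dx.
Thus ∫_0^3/2 u'(x) v'(x) dx = ∫_0^3/2 f(x) v(x) dx + [u'(x) v(x)]_0^3/2.
Choose V so that boundary terms are either known or forced to vanish.
Mixed BC: u(0) = 0 (Dirichlet) and u'(3/2) = 1 (Neumann). Define V = {v ∈ H^1(0, 3/2) : v(0) = 0}. Then [u' v]_0^3/2 = u'(3/2)·v(3/2) − u'(0)·0 = v(3/2).
Weak formulation: find u (satisfying any essential BC) such that ∫_0^3/2 u'(x) v'(x) dx = ∫_0^3/2 f v dx + v(3/2) for all v ∈ V (Dirichlet at 0 absorbed into V; Neumann datum at x = 3/2 contributes the boundary term).
Substituting f(x) = 3*x^2 + x + 2, the right-hand side is ∫_0^3/2 (3*x^2 + x + 2) v dx + v(3/2).


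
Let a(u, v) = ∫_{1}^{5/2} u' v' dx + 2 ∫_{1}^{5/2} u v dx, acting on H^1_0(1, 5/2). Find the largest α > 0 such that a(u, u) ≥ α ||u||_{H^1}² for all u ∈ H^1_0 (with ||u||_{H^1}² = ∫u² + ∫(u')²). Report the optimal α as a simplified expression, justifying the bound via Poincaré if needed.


α = 1

Coercivity of a(·,·) on H^1_0(1, 5/2) means a(u, u) ≥ α ||u||_{H^1}² for every u ∈ H^1_0.
The interval has length L = 3/2, and Poincaré/coercivity depend only on L. Here a(u, u) = ∫(u')² + (2)·∫u².
Here c = 2 ≥ 1, so a(u,u) = ∫(u')² + c∫u² ≥ ∫(u')² + ∫u² = ||u||_{H^1}², i.e. α = 1 works. No larger α is possible: a(u,u) ≥ α||u||_{H^1}² means (1−α)∫(u')² ≥ (α−c)∫u², and for the modes u_n = sin(nπ(x−x₀)/L) (x₀ the left endpoint) one has ∫u_n²/∫(u_n')² = (L/(nπ))² → 0, so a(u_n,u_n)/||u_n||_{H^1}² → 1. Hence the optimal constant is α = 1.
Therefore α = 1.


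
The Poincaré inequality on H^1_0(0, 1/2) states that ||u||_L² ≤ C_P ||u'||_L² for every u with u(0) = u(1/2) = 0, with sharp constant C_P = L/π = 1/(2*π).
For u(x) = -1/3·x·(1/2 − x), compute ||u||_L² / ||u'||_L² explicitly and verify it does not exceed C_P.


||u||_L² / ||u'||_L² = sqrt(10)/20 < C_P = 1/(2*π).

u(x) = -1/3·x·(1/2 − x), so u'(x) = 2*x/3 - 1/6.
u(x) = -1/3·x·(1/2 − x) vanishes at x = 0 and x = 1/2, so u ∈ H^1_0(0, 1/2). Differentiate via the product rule and integrate the resulting polynomials term by term.
  ∫_0^1/2 u² dx = ∫_0^1/2 (x^4/9 - x^3/9 + x^2/36) dx. Term by term:
    ∫_0^1/2 x^4/9 dx = 1/1440;  ∫_0^1/2 -x^3/9 dx = -1/576;  ∫_0^1/2 x^2/36 dx = 1/864.
  Sum: 1/1440 − 1/576 + 1/864 = 1/8640.
  ∫_0^1/2 (u')² dx = ∫_0^1/2 (4*x^2/9 - 2*x/9 + 1/36) dx. Term by term:
    ∫_0^1/2 4*x^2/9 dx = 1/54;  ∫_0^1/2 -2*x/9 dx = -1/36;  ∫_0^1/2 1/36 dx = 1/72.
  Sum: 1/54 − 1/36 + 1/72 = 1/216.
∫_0^1/2 u² dx = 1/8640, so ||u||_L² = sqrt(15)/360.
∫_0^1/2 (u')² dx = 1/216, so ||u'||_L² = sqrt(6)/36.
Ratio ||u||_L² / ||u'||_L² = sqrt(10)/20.
Sharp Poincaré constant on H^1_0(0, 1/2) is C_P = L/π = 1/(2*π), achieved by sin(2*π·x).
A polynomial bump cannot attain the sharp Poincaré constant (only the first sine eigenfunction does), so the ratio is strictly less than C_P, consistent with ||u||_L² ≤ C_P ||u'||_L².


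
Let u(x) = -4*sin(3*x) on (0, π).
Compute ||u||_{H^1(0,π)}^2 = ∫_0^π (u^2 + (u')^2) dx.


||u||_{H^1(0,π)}^2 = 80*π

u'(x) = -12*cos(3*x).
Expand u² and (u')² and integrate term by term on (0, π), using: for integers n ≥ 1, ∫_0^π sin²(nx) dx = ∫_0^π cos²(nx) dx = π/2; for n ≠ n', ∫_0^π sin(nx)sin(n'x) dx = ∫_0^π cos(nx)cos(n'x) dx = 0; and by product-to-sum, ∫_0^π sin(nx)cos(n'x) dx = ½∫_0^π [sin((n+n')x) + sin((n−n')x)] dx, which is 0 when n+n' is even and 2n/(n²−n'²) when n+n' is odd (it need not vanish on (0, π)).
  u² squared terms: (-4)²·∫sin(3x)² dx = 16·π/2 = 8*π.
  So ∫_0^π u² dx = 8*π.
  (u')² squared terms: (-12)²·∫cos(3x)² dx = 144·π/2 = 72*π.
  So ∫_0^π (u')² dx = 72*π.
||u||_{H^1}^2 = (8*π) + (72*π) = 80*π.
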